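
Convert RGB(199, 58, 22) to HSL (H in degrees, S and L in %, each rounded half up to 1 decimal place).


Normalize: R'=199/255≈0.7804, G'=58/255≈0.2275, B'=22/255≈0.0863
Max=199/255, Min=22/255, Δ=Max-Min=177/255
L = (Max+Min)/2 = (199+22)/510 = 221/510 = 0.43333… → L = 43.3%
L ≤ 0.5 → S = Δ/(Max+Min) = 177/(199+22) = 177/221 = 0.80090… → S = 80.1%
(the 1/255 factors cancel in S and H, so raw channel differences can be used)
Max is R' → H = 60 × (((G-B)/Δ) mod 6) = 60 × (((58-22)/177) mod 6)
  36/177 = 0.2033…
  H = 60 × 0.2033… = 12.203…° → H = 12.2°
= HSL(12.2°, 80.1%, 43.3%)


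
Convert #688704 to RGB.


68 → 104 (R)
87 → 135 (G)
04 → 4 (B)
= RGB(104, 135, 4)


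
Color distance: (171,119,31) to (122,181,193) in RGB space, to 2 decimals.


d = √[(R₁-R₂)² + (G₁-G₂)² + (B₁-B₂)²]
d = √[(171-122)² + (119-181)² + (31-193)²]
d = √[2401 + 3844 + 26244]
d = √32489
d ≈ 180.25


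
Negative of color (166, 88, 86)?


Invert: (255-R, 255-G, 255-B)
R: 255-166 = 89
G: 255-88 = 167
B: 255-86 = 169
= RGB(89, 167, 169)


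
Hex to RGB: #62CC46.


62 → 98 (R)
CC → 204 (G)
46 → 70 (B)
= RGB(98, 204, 70)


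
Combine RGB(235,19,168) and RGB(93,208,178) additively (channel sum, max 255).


Additive: each channel = min(255, C₁+C₂)
R: 235+93 = 328 → 255
G: 19+208 = 227 → 227
B: 168+178 = 346 → 255
= RGB(255, 227, 255)


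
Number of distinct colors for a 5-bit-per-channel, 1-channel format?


Total bits = 5 bits/channel × 1 channels = 5 bits
Distinct colors = 2^5
= 32 colors


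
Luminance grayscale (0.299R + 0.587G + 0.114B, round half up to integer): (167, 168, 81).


Gray = 0.299×R + 0.587×G + 0.114×B
Gray = 0.299×167 + 0.587×168 + 0.114×81
Gray = 49.933 + 98.616 + 9.234
Gray = 157.783 → round half up → 158
Gray = 158


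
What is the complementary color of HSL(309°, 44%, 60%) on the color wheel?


Complement = opposite side of color wheel = hue + 180°
H' = (309 + 180) mod 360 = 129°
S and L unchanged.
= HSL(129°, 44%, 60%)


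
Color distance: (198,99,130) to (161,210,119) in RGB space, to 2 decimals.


d = √[(R₁-R₂)² + (G₁-G₂)² + (B₁-B₂)²]
d = √[(198-161)² + (99-210)² + (130-119)²]
d = √[1369 + 12321 + 121]
d = √13811
d ≈ 117.52


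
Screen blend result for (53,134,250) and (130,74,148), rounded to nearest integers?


Screen: C = 255 - (255-A)×(255-B)/255, rounded to nearest integer
R: 255 - (255-53)×(255-130)/255 = 255 - 25250/255 ≈ 255 - 99.020 = 155.980 → 156
G: 255 - (255-134)×(255-74)/255 = 255 - 21901/255 ≈ 255 - 85.886 = 169.114 → 169
B: 255 - (255-250)×(255-148)/255 = 255 - 535/255 ≈ 255 - 2.098 = 252.902 → 253
= RGB(156, 169, 253)


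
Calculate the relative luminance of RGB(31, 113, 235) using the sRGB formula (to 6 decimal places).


Linearize each channel (sRGB transfer function): c = v/255; c_lin = c/12.92 if c ≤ 0.04045, else ((c+0.055)/1.055)^2.4
  R: 31/255 ≈ 0.121569 > 0.04045 → ((0.121569+0.055)/1.055)^2.4 ≈ 0.013702
  G: 113/255 ≈ 0.443137 > 0.04045 → ((0.443137+0.055)/1.055)^2.4 ≈ 0.165132
  B: 235/255 ≈ 0.921569 > 0.04045 → ((0.921569+0.055)/1.055)^2.4 ≈ 0.830770
R_lin = 0.013702, G_lin = 0.165132, B_lin = 0.830770
L = 0.2126×R + 0.7152×G + 0.0722×B
L = 0.2126×0.013702 + 0.7152×0.165132 + 0.0722×0.830770
L ≈ 0.180997


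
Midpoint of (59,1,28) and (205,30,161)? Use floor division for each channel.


Midpoint: each channel = ⌊(C₁+C₂)/2⌋
R: ⌊(59+205)/2⌋ = 132
G: ⌊(1+30)/2⌋ = 15
B: ⌊(28+161)/2⌋ = 94
= RGB(132, 15, 94)


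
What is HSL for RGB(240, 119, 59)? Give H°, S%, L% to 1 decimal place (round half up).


Normalize: R'=240/255≈0.9412, G'=119/255≈0.4667, B'=59/255≈0.2314
Max=240/255, Min=59/255, Δ=Max-Min=181/255
L = (Max+Min)/2 = (240+59)/510 = 299/510 = 0.58627… → L = 58.6%
L > 0.5 → S = Δ/(2-Max-Min) = 181/(510-240-59) = 181/211 = 0.85781… → S = 85.8%
(the 1/255 factors cancel in S and H, so raw channel differences can be used)
Max is R' → H = 60 × (((G-B)/Δ) mod 6) = 60 × (((119-59)/181) mod 6)
  60/181 = 0.3314…
  H = 60 × 0.3314… = 19.889…° → H = 19.9°
= HSL(19.9°, 85.8%, 58.6%)


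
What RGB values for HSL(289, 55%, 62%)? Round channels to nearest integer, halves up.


H=289°, S=0.55, L=0.62
C = (1-|2L-1|)×S = (1-|0.24|)×0.55 = 0.418
H' = H/60 = 289/60 ≈ 4.8167; X = C×(1-|H' mod 2 - 1|) ≈ 0.3414
m = L - C/2 = 0.62 - 0.209 = 0.411
Sector ⌊H'⌋ = 4 → (R',G',B') = (≈0.3414, 0.0, 0.418)
RGB = ((R'+m)×255, (G'+m)×255, (B'+m)×255) = (191.8535, 104.805, 211.395)
Round half up → RGB(192, 105, 211)


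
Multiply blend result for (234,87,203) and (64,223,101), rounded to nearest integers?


Multiply: C = A×B/255, rounded to nearest integer
R: 234×64/255 = 14976/255 ≈ 58.729 → 59
G: 87×223/255 = 19401/255 ≈ 76.082 → 76
B: 203×101/255 = 20503/255 ≈ 80.404 → 80
= RGB(59, 76, 80)


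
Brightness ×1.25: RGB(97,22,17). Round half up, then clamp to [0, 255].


Multiply each channel by 1.25, round half up, clamp to [0, 255]
R: 97×1.25 = 121.25 → round → 121
G: 22×1.25 = 27.5 → round → 28
B: 17×1.25 = 21.25 → round → 21
= RGB(121, 28, 21)


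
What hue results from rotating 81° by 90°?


New hue = (H + rotation) mod 360
New hue = (81 + 90) mod 360
= 171 mod 360
= 171°


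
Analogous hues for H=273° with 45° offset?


Base hue: 273°
Left analog: (273 - 45) mod 360 = 228°
Right analog: (273 + 45) mod 360 = 318°
Analogous hues = 228° and 318°


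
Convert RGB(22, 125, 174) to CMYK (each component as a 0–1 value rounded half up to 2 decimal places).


R'=22/255≈0.0863, G'=125/255≈0.4902, B'=174/255≈0.6824
K = 1 - max(R',G',B') = 1 - 174/255 = 81/255 = 0.31764… → 0.32
(1-R'-K)/(1-K) simplifies to (max-R)/max with max = 174:
C = (174-22)/174 = 152/174 = 0.87356… → 0.87
M = (174-125)/174 = 49/174 = 0.28160… → 0.28
Y = (174-174)/174 = 0/174 = 0 → 0.00
= CMYK(0.87, 0.28, 0.00, 0.32)


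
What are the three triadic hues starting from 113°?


Triadic: equally spaced at 120° intervals
H1 = 113°
H2 = (113 + 120) mod 360 = 233°
H3 = (113 + 240) mod 360 = 353°
Triadic = 113°, 233°, 353°


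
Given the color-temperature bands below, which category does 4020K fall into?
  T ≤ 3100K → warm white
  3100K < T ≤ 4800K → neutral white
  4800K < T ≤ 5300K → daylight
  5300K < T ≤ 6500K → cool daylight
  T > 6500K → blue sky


Temperature: 4020K
3100K < 4020K ≤ 4800K → neutral white
Classification: neutral white


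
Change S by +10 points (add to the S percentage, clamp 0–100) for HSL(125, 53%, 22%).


Original S = 53%
Adjustment = +10 percentage points
New S = 53 + (10) = 63
Clamp to [0, 100] → 63
= HSL(125°, 63%, 22%)


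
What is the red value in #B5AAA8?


Color: #B5AAA8
R = B5 = 181
G = AA = 170
B = A8 = 168
Red = 181


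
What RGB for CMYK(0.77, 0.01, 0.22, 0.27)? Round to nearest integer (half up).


R = 255 × (1-C) × (1-K) = 255 × 0.23 × 0.73 = 42.8145 → 43
G = 255 × (1-M) × (1-K) = 255 × 0.99 × 0.73 = 184.2885 → 184
B = 255 × (1-Y) × (1-K) = 255 × 0.78 × 0.73 = 145.197 → 145
= RGB(43, 184, 145)


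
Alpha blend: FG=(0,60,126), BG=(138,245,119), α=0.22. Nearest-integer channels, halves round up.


C = α×F + (1-α)×B, with 1-α = 0.78
R: 0.22×0 + 0.78×138 = 0.00 + 107.64 = 107.64 → 108
G: 0.22×60 + 0.78×245 = 13.20 + 191.10 = 204.30 → 204
B: 0.22×126 + 0.78×119 = 27.72 + 92.82 = 120.54 → 121
= RGB(108, 204, 121)


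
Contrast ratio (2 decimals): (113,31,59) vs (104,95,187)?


Linearize each sRGB channel c=v/255: c/12.92 if c ≤ 0.04045 else ((c+0.055)/1.055)^2.4
L = 0.2126×R_lin + 0.7152×G_lin + 0.0722×B_lin
Color 1 (113,31,59):
  R=113: 113/255≈0.4431 > 0.04045 → ((0.4431+0.055)/1.055)^2.4 ≈ 0.16513
  G=31: 31/255≈0.1216 > 0.04045 → ((0.1216+0.055)/1.055)^2.4 ≈ 0.01370
  B=59: 59/255≈0.2314 > 0.04045 → ((0.2314+0.055)/1.055)^2.4 ≈ 0.04374
  L1 = 0.2126×0.16513 + 0.7152×0.01370 + 0.0722×0.04374 ≈ 0.04806
Color 2 (104,95,187):
  R=104: 104/255≈0.4078 > 0.04045 → ((0.4078+0.055)/1.055)^2.4 ≈ 0.13843
  G=95: 95/255≈0.3725 > 0.04045 → ((0.3725+0.055)/1.055)^2.4 ≈ 0.11444
  B=187: 187/255≈0.7333 > 0.04045 → ((0.7333+0.055)/1.055)^2.4 ≈ 0.49693
  L2 = 0.2126×0.13843 + 0.7152×0.11444 + 0.0722×0.49693 ≈ 0.14715
Lighter = 0.14715, Darker = 0.04806
Ratio = (L_lighter + 0.05) / (L_darker + 0.05)
Ratio = (0.14715 + 0.05) / (0.04806 + 0.05) = 0.19715 / 0.09806 ≈ 2.0104
Ratio ≈ 2.01:1


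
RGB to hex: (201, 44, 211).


R = 201 → C9 (hex)
G = 44 → 2C (hex)
B = 211 → D3 (hex)
Hex = #C92CD3


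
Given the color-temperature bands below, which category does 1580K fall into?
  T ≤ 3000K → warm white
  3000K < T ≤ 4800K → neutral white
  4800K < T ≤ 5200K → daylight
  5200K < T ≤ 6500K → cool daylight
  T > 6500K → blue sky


Temperature: 1580K
1580K ≤ 3000K → warm white
Classification: warm white


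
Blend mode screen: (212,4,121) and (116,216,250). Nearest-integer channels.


Screen: C = 255 - (255-A)×(255-B)/255, rounded to nearest integer
R: 255 - (255-212)×(255-116)/255 = 255 - 5977/255 ≈ 255 - 23.439 = 231.561 → 232
G: 255 - (255-4)×(255-216)/255 = 255 - 9789/255 ≈ 255 - 38.388 = 216.612 → 217
B: 255 - (255-121)×(255-250)/255 = 255 - 670/255 ≈ 255 - 2.627 = 252.373 → 252
= RGB(232, 217, 252)


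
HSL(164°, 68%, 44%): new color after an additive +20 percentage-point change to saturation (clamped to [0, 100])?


Original S = 68%
Adjustment = +20 percentage points
New S = 68 + (20) = 88
Clamp to [0, 100] → 88
= HSL(164°, 88%, 44%)


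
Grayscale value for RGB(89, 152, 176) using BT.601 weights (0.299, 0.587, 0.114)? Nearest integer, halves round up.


Gray = 0.299×R + 0.587×G + 0.114×B
Gray = 0.299×89 + 0.587×152 + 0.114×176
Gray = 26.611 + 89.224 + 20.064
Gray = 135.899 → round half up → 136
Gray = 136


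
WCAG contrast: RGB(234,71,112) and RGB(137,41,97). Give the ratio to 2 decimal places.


Linearize each sRGB channel c=v/255: c/12.92 if c ≤ 0.04045 else ((c+0.055)/1.055)^2.4
L = 0.2126×R_lin + 0.7152×G_lin + 0.0722×B_lin
Color 1 (234,71,112):
  R=234: 234/255≈0.9176 > 0.04045 → ((0.9176+0.055)/1.055)^2.4 ≈ 0.82279
  G=71: 71/255≈0.2784 > 0.04045 → ((0.2784+0.055)/1.055)^2.4 ≈ 0.06301
  B=112: 112/255≈0.4392 > 0.04045 → ((0.4392+0.055)/1.055)^2.4 ≈ 0.16203
  L1 = 0.2126×0.82279 + 0.7152×0.06301 + 0.0722×0.16203 ≈ 0.23169
Color 2 (137,41,97):
  R=137: 137/255≈0.5373 > 0.04045 → ((0.5373+0.055)/1.055)^2.4 ≈ 0.25016
  G=41: 41/255≈0.1608 > 0.04045 → ((0.1608+0.055)/1.055)^2.4 ≈ 0.02217
  B=97: 97/255≈0.3804 > 0.04045 → ((0.3804+0.055)/1.055)^2.4 ≈ 0.11954
  L2 = 0.2126×0.25016 + 0.7152×0.02217 + 0.0722×0.11954 ≈ 0.07767
Lighter = 0.23169, Darker = 0.07767
Ratio = (L_lighter + 0.05) / (L_darker + 0.05)
Ratio = (0.23169 + 0.05) / (0.07767 + 0.05) = 0.28169 / 0.12767 ≈ 2.2063
Ratio ≈ 2.21:1


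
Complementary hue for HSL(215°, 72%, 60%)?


Complement = opposite side of color wheel = hue + 180°
H' = (215 + 180) mod 360 = 35°
S and L unchanged.
= HSL(35°, 72%, 60%)


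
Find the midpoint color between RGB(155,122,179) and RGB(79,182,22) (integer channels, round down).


Midpoint: each channel = ⌊(C₁+C₂)/2⌋
R: ⌊(155+79)/2⌋ = 117
G: ⌊(122+182)/2⌋ = 152
B: ⌊(179+22)/2⌋ = 100
= RGB(117, 152, 100)


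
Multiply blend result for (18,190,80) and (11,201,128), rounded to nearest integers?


Multiply: C = A×B/255, rounded to nearest integer
R: 18×11/255 = 198/255 ≈ 0.776 → 1
G: 190×201/255 = 38190/255 ≈ 149.765 → 150
B: 80×128/255 = 10240/255 ≈ 40.157 → 40
= RGB(1, 150, 40)


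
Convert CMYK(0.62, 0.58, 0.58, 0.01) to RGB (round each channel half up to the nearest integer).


R = 255 × (1-C) × (1-K) = 255 × 0.38 × 0.99 = 95.931 → 96
G = 255 × (1-M) × (1-K) = 255 × 0.42 × 0.99 = 106.029 → 106
B = 255 × (1-Y) × (1-K) = 255 × 0.42 × 0.99 = 106.029 → 106
= RGB(96, 106, 106)


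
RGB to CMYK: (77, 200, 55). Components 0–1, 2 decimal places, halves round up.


R'=77/255≈0.3020, G'=200/255≈0.7843, B'=55/255≈0.2157
K = 1 - max(R',G',B') = 1 - 200/255 = 55/255 = 0.21568… → 0.22
(1-R'-K)/(1-K) simplifies to (max-R)/max with max = 200:
C = (200-77)/200 = 123/200 = 0.615 → 0.62
M = (200-200)/200 = 0/200 = 0 → 0.00
Y = (200-55)/200 = 145/200 = 0.725 → 0.73
= CMYK(0.62, 0.00, 0.73, 0.22)


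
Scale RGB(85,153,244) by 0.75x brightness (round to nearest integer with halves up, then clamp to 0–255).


Multiply each channel by 0.75, round half up, clamp to [0, 255]
R: 85×0.75 = 63.75 → round → 64
G: 153×0.75 = 114.75 → round → 115
B: 244×0.75 = 183
= RGB(64, 115, 183)


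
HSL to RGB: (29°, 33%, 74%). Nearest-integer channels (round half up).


H=29°, S=0.33, L=0.74
C = (1-|2L-1|)×S = (1-|0.48|)×0.33 = 0.1716
H' = H/60 = 29/60 ≈ 0.4833; X = C×(1-|H' mod 2 - 1|) = 0.08294
m = L - C/2 = 0.74 - 0.0858 = 0.6542
Sector ⌊H'⌋ = 0 → (R',G',B') = (0.1716, 0.08294, 0.0)
RGB = ((R'+m)×255, (G'+m)×255, (B'+m)×255) = (210.579, 187.9707, 166.821)
Round half up → RGB(211, 188, 167)


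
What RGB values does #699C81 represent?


69 → 105 (R)
9C → 156 (G)
81 → 129 (B)
= RGB(105, 156, 129)


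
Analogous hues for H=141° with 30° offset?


Base hue: 141°
Left analog: (141 - 30) mod 360 = 111°
Right analog: (141 + 30) mod 360 = 171°
Analogous hues = 111° and 171°


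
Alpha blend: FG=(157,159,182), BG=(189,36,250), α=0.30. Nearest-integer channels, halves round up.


C = α×F + (1-α)×B, with 1-α = 0.70
R: 0.30×157 + 0.70×189 = 47.10 + 132.30 = 179.40 → 179
G: 0.30×159 + 0.70×36 = 47.70 + 25.20 = 72.90 → 73
B: 0.30×182 + 0.70×250 = 54.60 + 175.00 = 229.60 → 230
= RGB(179, 73, 230)


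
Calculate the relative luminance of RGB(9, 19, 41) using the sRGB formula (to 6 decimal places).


Linearize each channel (sRGB transfer function): c = v/255; c_lin = c/12.92 if c ≤ 0.04045, else ((c+0.055)/1.055)^2.4
  R: 9/255 ≈ 0.035294 ≤ 0.04045 → 0.035294/12.92 ≈ 0.002732
  G: 19/255 ≈ 0.074510 > 0.04045 → ((0.074510+0.055)/1.055)^2.4 ≈ 0.006512
  B: 41/255 ≈ 0.160784 > 0.04045 → ((0.160784+0.055)/1.055)^2.4 ≈ 0.022174
R_lin = 0.002732, G_lin = 0.006512, B_lin = 0.022174
L = 0.2126×R + 0.7152×G + 0.0722×B
L = 0.2126×0.002732 + 0.7152×0.006512 + 0.0722×0.022174
L ≈ 0.006839


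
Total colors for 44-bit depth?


Colors = 2^bits = 2^44
= 17,592,186,044,416 colors


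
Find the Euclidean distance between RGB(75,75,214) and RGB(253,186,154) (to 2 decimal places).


d = √[(R₁-R₂)² + (G₁-G₂)² + (B₁-B₂)²]
d = √[(75-253)² + (75-186)² + (214-154)²]
d = √[31684 + 12321 + 3600]
d = √47605
d ≈ 218.19


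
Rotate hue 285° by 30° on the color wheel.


New hue = (H + rotation) mod 360
New hue = (285 + 30) mod 360
= 315 mod 360
= 315°


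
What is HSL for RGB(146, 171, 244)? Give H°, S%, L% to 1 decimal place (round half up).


Normalize: R'=146/255≈0.5725, G'=171/255≈0.6706, B'=244/255≈0.9569
Max=244/255, Min=146/255, Δ=Max-Min=98/255
L = (Max+Min)/2 = (244+146)/510 = 390/510 = 0.76470… → L = 76.5%
L > 0.5 → S = Δ/(2-Max-Min) = 98/(510-244-146) = 98/120 = 0.81666… → S = 81.7%
(the 1/255 factors cancel in S and H, so raw channel differences can be used)
Max is B' → H = 60 × ((R-G)/Δ + 4) = 60 × ((146-171)/98 + 4)
  -25/98 + 4 = -0.2551… + 4 = 3.7448…
  H = 60 × 3.7448… = 224.693…° → H = 224.7°
= HSL(224.7°, 81.7%, 76.5%)


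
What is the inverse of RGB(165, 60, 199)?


Invert: (255-R, 255-G, 255-B)
R: 255-165 = 90
G: 255-60 = 195
B: 255-199 = 56
= RGB(90, 195, 56)


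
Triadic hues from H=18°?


Triadic: equally spaced at 120° intervals
H1 = 18°
H2 = (18 + 120) mod 360 = 138°
H3 = (18 + 240) mod 360 = 258°
Triadic = 18°, 138°, 258°


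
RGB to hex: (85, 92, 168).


R = 85 → 55 (hex)
G = 92 → 5C (hex)
B = 168 → A8 (hex)
Hex = #555CA8


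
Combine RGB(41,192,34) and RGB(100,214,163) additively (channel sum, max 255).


Additive: each channel = min(255, C₁+C₂)
R: 41+100 = 141 → 141
G: 192+214 = 406 → 255
B: 34+163 = 197 → 197
= RGB(141, 255, 197)


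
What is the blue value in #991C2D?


Color: #991C2D
R = 99 = 153
G = 1C = 28
B = 2D = 45
Blue = 45


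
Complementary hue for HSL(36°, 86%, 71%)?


Complement = opposite side of color wheel = hue + 180°
H' = (36 + 180) mod 360 = 216°
S and L unchanged.
= HSL(216°, 86%, 71%)


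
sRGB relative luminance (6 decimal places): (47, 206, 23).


Linearize each channel (sRGB transfer function): c = v/255; c_lin = c/12.92 if c ≤ 0.04045, else ((c+0.055)/1.055)^2.4
  R: 47/255 ≈ 0.184314 > 0.04045 → ((0.184314+0.055)/1.055)^2.4 ≈ 0.028426
  G: 206/255 ≈ 0.807843 > 0.04045 → ((0.807843+0.055)/1.055)^2.4 ≈ 0.617207
  B: 23/255 ≈ 0.090196 > 0.04045 → ((0.090196+0.055)/1.055)^2.4 ≈ 0.008568
R_lin = 0.028426, G_lin = 0.617207, B_lin = 0.008568
L = 0.2126×R + 0.7152×G + 0.0722×B
L = 0.2126×0.028426 + 0.7152×0.617207 + 0.0722×0.008568
L ≈ 0.448088


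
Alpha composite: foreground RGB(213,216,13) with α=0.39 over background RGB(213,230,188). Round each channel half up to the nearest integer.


C = α×F + (1-α)×B, with 1-α = 0.61
R: 0.39×213 + 0.61×213 = 83.07 + 129.93 = 213.00 → 213
G: 0.39×216 + 0.61×230 = 84.24 + 140.30 = 224.54 → 225
B: 0.39×13 + 0.61×188 = 5.07 + 114.68 = 119.75 → 120
= RGB(213, 225, 120)


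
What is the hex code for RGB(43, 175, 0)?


R = 43 → 2B (hex)
G = 175 → AF (hex)
B = 0 → 00 (hex)
Hex = #2BAF00


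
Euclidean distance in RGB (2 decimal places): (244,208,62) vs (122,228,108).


d = √[(R₁-R₂)² + (G₁-G₂)² + (B₁-B₂)²]
d = √[(244-122)² + (208-228)² + (62-108)²]
d = √[14884 + 400 + 2116]
d = √17400
d ≈ 131.91


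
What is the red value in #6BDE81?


Color: #6BDE81
R = 6B = 107
G = DE = 222
B = 81 = 129
Red = 107


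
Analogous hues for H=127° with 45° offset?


Base hue: 127°
Left analog: (127 - 45) mod 360 = 82°
Right analog: (127 + 45) mod 360 = 172°
Analogous hues = 82° and 172°


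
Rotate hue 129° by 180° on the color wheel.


New hue = (H + rotation) mod 360
New hue = (129 + 180) mod 360
= 309 mod 360
= 309°


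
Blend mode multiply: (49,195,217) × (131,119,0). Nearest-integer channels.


Multiply: C = A×B/255, rounded to nearest integer
R: 49×131/255 = 6419/255 ≈ 25.173 → 25
G: 195×119/255 = 23205/255 ≈ 91.000 → 91
B: 217×0/255 = 0/255 ≈ 0.000 → 0
= RGB(25, 91, 0)


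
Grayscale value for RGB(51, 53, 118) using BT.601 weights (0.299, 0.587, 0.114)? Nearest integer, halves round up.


Gray = 0.299×R + 0.587×G + 0.114×B
Gray = 0.299×51 + 0.587×53 + 0.114×118
Gray = 15.249 + 31.111 + 13.452
Gray = 59.812 → round half up → 60
Gray = 60


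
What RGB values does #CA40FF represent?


CA → 202 (R)
40 → 64 (G)
FF → 255 (B)
= RGB(202, 64, 255)


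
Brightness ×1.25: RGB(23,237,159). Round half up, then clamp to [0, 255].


Multiply each channel by 1.25, round half up, clamp to [0, 255]
R: 23×1.25 = 28.75 → round → 29
G: 237×1.25 = 296.25 → round → 296 → clamp → 255
B: 159×1.25 = 198.75 → round → 199
= RGB(29, 255, 199)


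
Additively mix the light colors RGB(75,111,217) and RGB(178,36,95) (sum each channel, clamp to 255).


Additive: each channel = min(255, C₁+C₂)
R: 75+178 = 253 → 253
G: 111+36 = 147 → 147
B: 217+95 = 312 → 255
= RGB(253, 147, 255)


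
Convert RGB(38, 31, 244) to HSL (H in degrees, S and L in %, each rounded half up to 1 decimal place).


Normalize: R'=38/255≈0.1490, G'=31/255≈0.1216, B'=244/255≈0.9569
Max=244/255, Min=31/255, Δ=Max-Min=213/255
L = (Max+Min)/2 = (244+31)/510 = 275/510 = 0.53921… → L = 53.9%
L > 0.5 → S = Δ/(2-Max-Min) = 213/(510-244-31) = 213/235 = 0.90638… → S = 90.6%
(the 1/255 factors cancel in S and H, so raw channel differences can be used)
Max is B' → H = 60 × ((R-G)/Δ + 4) = 60 × ((38-31)/213 + 4)
  7/213 + 4 = 0.0328… + 4 = 4.0328…
  H = 60 × 4.0328… = 241.971…° → H = 242.0°
= HSL(242.0°, 90.6%, 53.9%)


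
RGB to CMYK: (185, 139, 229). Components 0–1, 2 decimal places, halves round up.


R'=185/255≈0.7255, G'=139/255≈0.5451, B'=229/255≈0.8980
K = 1 - max(R',G',B') = 1 - 229/255 = 26/255 = 0.10196… → 0.10
(1-R'-K)/(1-K) simplifies to (max-R)/max with max = 229:
C = (229-185)/229 = 44/229 = 0.19213… → 0.19
M = (229-139)/229 = 90/229 = 0.39301… → 0.39
Y = (229-229)/229 = 0/229 = 0 → 0.00
= CMYK(0.19, 0.39, 0.00, 0.10)


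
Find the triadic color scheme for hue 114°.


Triadic: equally spaced at 120° intervals
H1 = 114°
H2 = (114 + 120) mod 360 = 234°
H3 = (114 + 240) mod 360 = 354°
Triadic = 114°, 234°, 354°


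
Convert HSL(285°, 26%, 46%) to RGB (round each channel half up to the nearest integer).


H=285°, S=0.26, L=0.46
C = (1-|2L-1|)×S = (1-|-0.08|)×0.26 = 0.2392
H' = H/60 = 285/60 ≈ 4.7500; X = C×(1-|H' mod 2 - 1|) = 0.1794
m = L - C/2 = 0.46 - 0.1196 = 0.3404
Sector ⌊H'⌋ = 4 → (R',G',B') = (0.1794, 0.0, 0.2392)
RGB = ((R'+m)×255, (G'+m)×255, (B'+m)×255) = (132.549, 86.802, 147.798)
Round half up → RGB(133, 87, 148)


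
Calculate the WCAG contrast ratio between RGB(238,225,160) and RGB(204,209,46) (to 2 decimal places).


Linearize each sRGB channel c=v/255: c/12.92 if c ≤ 0.04045 else ((c+0.055)/1.055)^2.4
L = 0.2126×R_lin + 0.7152×G_lin + 0.0722×B_lin
Color 1 (238,225,160):
  R=238: 238/255≈0.9333 > 0.04045 → ((0.9333+0.055)/1.055)^2.4 ≈ 0.85499
  G=225: 225/255≈0.8824 > 0.04045 → ((0.8824+0.055)/1.055)^2.4 ≈ 0.75294
  B=160: 160/255≈0.6275 > 0.04045 → ((0.6275+0.055)/1.055)^2.4 ≈ 0.35153
  L1 = 0.2126×0.85499 + 0.7152×0.75294 + 0.0722×0.35153 ≈ 0.74566
Color 2 (204,209,46):
  R=204: 204/255≈0.8000 > 0.04045 → ((0.8000+0.055)/1.055)^2.4 ≈ 0.60383
  G=209: 209/255≈0.8196 > 0.04045 → ((0.8196+0.055)/1.055)^2.4 ≈ 0.63760
  B=46: 46/255≈0.1804 > 0.04045 → ((0.1804+0.055)/1.055)^2.4 ≈ 0.02732
  L2 = 0.2126×0.60383 + 0.7152×0.63760 + 0.0722×0.02732 ≈ 0.58636
Lighter = 0.74566, Darker = 0.58636
Ratio = (L_lighter + 0.05) / (L_darker + 0.05)
Ratio = (0.74566 + 0.05) / (0.58636 + 0.05) = 0.79566 / 0.63636 ≈ 1.2503
Ratio ≈ 1.25:1


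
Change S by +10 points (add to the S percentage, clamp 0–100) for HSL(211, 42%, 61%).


Original S = 42%
Adjustment = +10 percentage points
New S = 42 + (10) = 52
Clamp to [0, 100] → 52
= HSL(211°, 52%, 61%)


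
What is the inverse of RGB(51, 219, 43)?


Invert: (255-R, 255-G, 255-B)
R: 255-51 = 204
G: 255-219 = 36
B: 255-43 = 212
= RGB(204, 36, 212)


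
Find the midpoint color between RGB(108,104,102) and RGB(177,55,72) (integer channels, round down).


Midpoint: each channel = ⌊(C₁+C₂)/2⌋
R: ⌊(108+177)/2⌋ = 142
G: ⌊(104+55)/2⌋ = 79
B: ⌊(102+72)/2⌋ = 87
= RGB(142, 79, 87)


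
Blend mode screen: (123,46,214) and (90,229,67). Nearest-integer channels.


Screen: C = 255 - (255-A)×(255-B)/255, rounded to nearest integer
R: 255 - (255-123)×(255-90)/255 = 255 - 21780/255 ≈ 255 - 85.412 = 169.588 → 170
G: 255 - (255-46)×(255-229)/255 = 255 - 5434/255 ≈ 255 - 21.310 = 233.690 → 234
B: 255 - (255-214)×(255-67)/255 = 255 - 7708/255 ≈ 255 - 30.227 = 224.773 → 225
= RGB(170, 234, 225)


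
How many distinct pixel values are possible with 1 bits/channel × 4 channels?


Total bits = 1 bits/channel × 4 channels = 4 bits
Distinct pixel values = 2^4
= 16 pixel values


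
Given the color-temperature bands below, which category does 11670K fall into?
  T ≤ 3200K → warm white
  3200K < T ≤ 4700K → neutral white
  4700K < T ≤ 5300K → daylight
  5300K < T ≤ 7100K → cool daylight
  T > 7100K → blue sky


Temperature: 11670K
11670K > 7100K → blue sky
Classification: blue sky


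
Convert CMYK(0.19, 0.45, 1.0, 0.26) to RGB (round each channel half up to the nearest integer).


R = 255 × (1-C) × (1-K) = 255 × 0.81 × 0.74 = 152.847 → 153
G = 255 × (1-M) × (1-K) = 255 × 0.55 × 0.74 = 103.785 → 104
B = 255 × (1-Y) × (1-K) = 255 × 0.00 × 0.74 = 0
= RGB(153, 104, 0)


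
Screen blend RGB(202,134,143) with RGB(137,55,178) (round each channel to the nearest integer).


Screen: C = 255 - (255-A)×(255-B)/255, rounded to nearest integer
R: 255 - (255-202)×(255-137)/255 = 255 - 6254/255 ≈ 255 - 24.525 = 230.475 → 230
G: 255 - (255-134)×(255-55)/255 = 255 - 24200/255 ≈ 255 - 94.902 = 160.098 → 160
B: 255 - (255-143)×(255-178)/255 = 255 - 8624/255 ≈ 255 - 33.820 = 221.180 → 221
= RGB(230, 160, 221)


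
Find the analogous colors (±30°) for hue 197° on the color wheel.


Base hue: 197°
Left analog: (197 - 30) mod 360 = 167°
Right analog: (197 + 30) mod 360 = 227°
Analogous hues = 167° and 227°


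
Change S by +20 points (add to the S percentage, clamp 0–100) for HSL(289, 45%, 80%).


Original S = 45%
Adjustment = +20 percentage points
New S = 45 + (20) = 65
Clamp to [0, 100] → 65
= HSL(289°, 65%, 80%)


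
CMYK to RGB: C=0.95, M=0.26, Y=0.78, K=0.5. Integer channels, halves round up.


R = 255 × (1-C) × (1-K) = 255 × 0.05 × 0.50 = 6.375 → 6
G = 255 × (1-M) × (1-K) = 255 × 0.74 × 0.50 = 94.35 → 94
B = 255 × (1-Y) × (1-K) = 255 × 0.22 × 0.50 = 28.05 → 28
= RGB(6, 94, 28)


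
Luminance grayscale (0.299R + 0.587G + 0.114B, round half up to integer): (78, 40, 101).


Gray = 0.299×R + 0.587×G + 0.114×B
Gray = 0.299×78 + 0.587×40 + 0.114×101
Gray = 23.322 + 23.480 + 11.514
Gray = 58.316 → round half up → 58
Gray = 58


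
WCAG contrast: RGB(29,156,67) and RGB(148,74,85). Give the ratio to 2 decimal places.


Linearize each sRGB channel c=v/255: c/12.92 if c ≤ 0.04045 else ((c+0.055)/1.055)^2.4
L = 0.2126×R_lin + 0.7152×G_lin + 0.0722×B_lin
Color 1 (29,156,67):
  R=29: 29/255≈0.1137 > 0.04045 → ((0.1137+0.055)/1.055)^2.4 ≈ 0.01229
  G=156: 156/255≈0.6118 > 0.04045 → ((0.6118+0.055)/1.055)^2.4 ≈ 0.33245
  B=67: 67/255≈0.2627 > 0.04045 → ((0.2627+0.055)/1.055)^2.4 ≈ 0.05613
  L1 = 0.2126×0.01229 + 0.7152×0.33245 + 0.0722×0.05613 ≈ 0.24443
Color 2 (148,74,85):
  R=148: 148/255≈0.5804 > 0.04045 → ((0.5804+0.055)/1.055)^2.4 ≈ 0.29614
  G=74: 74/255≈0.2902 > 0.04045 → ((0.2902+0.055)/1.055)^2.4 ≈ 0.06848
  B=85: 85/255≈0.3333 > 0.04045 → ((0.3333+0.055)/1.055)^2.4 ≈ 0.09084
  L2 = 0.2126×0.29614 + 0.7152×0.06848 + 0.0722×0.09084 ≈ 0.11849
Lighter = 0.24443, Darker = 0.11849
Ratio = (L_lighter + 0.05) / (L_darker + 0.05)
Ratio = (0.24443 + 0.05) / (0.11849 + 0.05) = 0.29443 / 0.16849 ≈ 1.7475
Ratio ≈ 1.75:1


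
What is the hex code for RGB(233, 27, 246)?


R = 233 → E9 (hex)
G = 27 → 1B (hex)
B = 246 → F6 (hex)
Hex = #E91BF6


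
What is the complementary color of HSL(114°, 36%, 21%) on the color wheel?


Complement = opposite side of color wheel = hue + 180°
H' = (114 + 180) mod 360 = 294°
S and L unchanged.
= HSL(294°, 36%, 21%)


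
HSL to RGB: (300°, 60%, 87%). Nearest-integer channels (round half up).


H=300°, S=0.60, L=0.87
C = (1-|2L-1|)×S = (1-|0.74|)×0.60 = 0.156
H' = H/60 = 300/60 ≈ 5.0000; X = C×(1-|H' mod 2 - 1|) = 0.156
m = L - C/2 = 0.87 - 0.078 = 0.792
Sector ⌊H'⌋ = 5 → (R',G',B') = (0.156, 0.0, 0.156)
RGB = ((R'+m)×255, (G'+m)×255, (B'+m)×255) = (241.74, 201.96, 241.74)
Round half up → RGB(242, 202, 242)


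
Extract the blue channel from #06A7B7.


Color: #06A7B7
R = 06 = 6
G = A7 = 167
B = B7 = 183
Blue = 183


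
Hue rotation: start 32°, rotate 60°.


New hue = (H + rotation) mod 360
New hue = (32 + 60) mod 360
= 92 mod 360
= 92°


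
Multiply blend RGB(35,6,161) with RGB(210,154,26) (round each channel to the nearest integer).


Multiply: C = A×B/255, rounded to nearest integer
R: 35×210/255 = 7350/255 ≈ 28.824 → 29
G: 6×154/255 = 924/255 ≈ 3.624 → 4
B: 161×26/255 = 4186/255 ≈ 16.416 → 16
= RGB(29, 4, 16)


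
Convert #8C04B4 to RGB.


8C → 140 (R)
04 → 4 (G)
B4 → 180 (B)
= RGB(140, 4, 180)


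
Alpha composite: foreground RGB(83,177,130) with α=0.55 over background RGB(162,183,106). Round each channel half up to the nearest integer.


C = α×F + (1-α)×B, with 1-α = 0.45
R: 0.55×83 + 0.45×162 = 45.65 + 72.90 = 118.55 → 119
G: 0.55×177 + 0.45×183 = 97.35 + 82.35 = 179.70 → 180
B: 0.55×130 + 0.45×106 = 71.50 + 47.70 = 119.20 → 119
= RGB(119, 180, 119)


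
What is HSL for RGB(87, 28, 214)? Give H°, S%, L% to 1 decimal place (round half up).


Normalize: R'=87/255≈0.3412, G'=28/255≈0.1098, B'=214/255≈0.8392
Max=214/255, Min=28/255, Δ=Max-Min=186/255
L = (Max+Min)/2 = (214+28)/510 = 242/510 = 0.47450… → L = 47.5%
L ≤ 0.5 → S = Δ/(Max+Min) = 186/(214+28) = 186/242 = 0.76859… → S = 76.9%
(the 1/255 factors cancel in S and H, so raw channel differences can be used)
Max is B' → H = 60 × ((R-G)/Δ + 4) = 60 × ((87-28)/186 + 4)
  59/186 + 4 = 0.3172… + 4 = 4.3172…
  H = 60 × 4.3172… = 259.032…° → H = 259.0°
= HSL(259.0°, 76.9%, 47.5%)


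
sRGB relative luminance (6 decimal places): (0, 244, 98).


Linearize each channel (sRGB transfer function): c = v/255; c_lin = c/12.92 if c ≤ 0.04045, else ((c+0.055)/1.055)^2.4
  R: 0/255 ≈ 0.000000 ≤ 0.04045 → 0.000000/12.92 ≈ 0.000000
  G: 244/255 ≈ 0.956863 > 0.04045 → ((0.956863+0.055)/1.055)^2.4 ≈ 0.904661
  B: 98/255 ≈ 0.384314 > 0.04045 → ((0.384314+0.055)/1.055)^2.4 ≈ 0.122139
R_lin = 0.000000, G_lin = 0.904661, B_lin = 0.122139
L = 0.2126×R + 0.7152×G + 0.0722×B
L = 0.2126×0.000000 + 0.7152×0.904661 + 0.0722×0.122139
L ≈ 0.655832


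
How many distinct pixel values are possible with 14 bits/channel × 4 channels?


Total bits = 14 bits/channel × 4 channels = 56 bits
Distinct pixel values = 2^56
= 72,057,594,037,927,936 pixel values


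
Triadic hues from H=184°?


Triadic: equally spaced at 120° intervals
H1 = 184°
H2 = (184 + 120) mod 360 = 304°
H3 = (184 + 240) mod 360 = 64°
Triadic = 184°, 304°, 64°


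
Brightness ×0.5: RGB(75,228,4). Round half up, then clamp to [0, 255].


Multiply each channel by 0.5, round half up, clamp to [0, 255]
R: 75×0.5 = 37.5 → round → 38
G: 228×0.5 = 114
B: 4×0.5 = 2
= RGB(38, 114, 2)


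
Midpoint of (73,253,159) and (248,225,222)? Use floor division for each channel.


Midpoint: each channel = ⌊(C₁+C₂)/2⌋
R: ⌊(73+248)/2⌋ = 160
G: ⌊(253+225)/2⌋ = 239
B: ⌊(159+222)/2⌋ = 190
= RGB(160, 239, 190)


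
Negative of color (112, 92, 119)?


Invert: (255-R, 255-G, 255-B)
R: 255-112 = 143
G: 255-92 = 163
B: 255-119 = 136
= RGB(143, 163, 136)


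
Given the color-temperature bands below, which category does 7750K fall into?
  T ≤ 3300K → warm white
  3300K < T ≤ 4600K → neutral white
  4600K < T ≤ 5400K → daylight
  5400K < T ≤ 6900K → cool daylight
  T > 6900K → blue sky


Temperature: 7750K
7750K > 6900K → blue sky
Classification: blue sky


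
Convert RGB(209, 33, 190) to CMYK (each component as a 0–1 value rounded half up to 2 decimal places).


R'=209/255≈0.8196, G'=33/255≈0.1294, B'=190/255≈0.7451
K = 1 - max(R',G',B') = 1 - 209/255 = 46/255 = 0.18039… → 0.18
(1-R'-K)/(1-K) simplifies to (max-R)/max with max = 209:
C = (209-209)/209 = 0/209 = 0 → 0.00
M = (209-33)/209 = 176/209 = 0.84210… → 0.84
Y = (209-190)/209 = 19/209 = 0.09090… → 0.09
= CMYK(0.00, 0.84, 0.09, 0.18)


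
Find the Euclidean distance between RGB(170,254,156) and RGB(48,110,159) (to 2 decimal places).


d = √[(R₁-R₂)² + (G₁-G₂)² + (B₁-B₂)²]
d = √[(170-48)² + (254-110)² + (156-159)²]
d = √[14884 + 20736 + 9]
d = √35629
d ≈ 188.76


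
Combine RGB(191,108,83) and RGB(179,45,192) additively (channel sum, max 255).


Additive: each channel = min(255, C₁+C₂)
R: 191+179 = 370 → 255
G: 108+45 = 153 → 153
B: 83+192 = 275 → 255
= RGB(255, 153, 255)


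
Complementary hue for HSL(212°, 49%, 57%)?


Complement = opposite side of color wheel = hue + 180°
H' = (212 + 180) mod 360 = 32°
S and L unchanged.
= HSL(32°, 49%, 57%)


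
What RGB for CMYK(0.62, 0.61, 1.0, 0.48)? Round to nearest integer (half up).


R = 255 × (1-C) × (1-K) = 255 × 0.38 × 0.52 = 50.388 → 50
G = 255 × (1-M) × (1-K) = 255 × 0.39 × 0.52 = 51.714 → 52
B = 255 × (1-Y) × (1-K) = 255 × 0.00 × 0.52 = 0
= RGB(50, 52, 0)


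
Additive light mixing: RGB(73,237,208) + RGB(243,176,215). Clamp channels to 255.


Additive: each channel = min(255, C₁+C₂)
R: 73+243 = 316 → 255
G: 237+176 = 413 → 255
B: 208+215 = 423 → 255
= RGB(255, 255, 255)


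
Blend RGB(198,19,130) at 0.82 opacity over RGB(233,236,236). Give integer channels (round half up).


C = α×F + (1-α)×B, with 1-α = 0.18
R: 0.82×198 + 0.18×233 = 162.36 + 41.94 = 204.30 → 204
G: 0.82×19 + 0.18×236 = 15.58 + 42.48 = 58.06 → 58
B: 0.82×130 + 0.18×236 = 106.60 + 42.48 = 149.08 → 149
= RGB(204, 58, 149)


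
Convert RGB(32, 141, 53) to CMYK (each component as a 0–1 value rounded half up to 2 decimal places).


R'=32/255≈0.1255, G'=141/255≈0.5529, B'=53/255≈0.2078
K = 1 - max(R',G',B') = 1 - 141/255 = 114/255 = 0.44705… → 0.45
(1-R'-K)/(1-K) simplifies to (max-R)/max with max = 141:
C = (141-32)/141 = 109/141 = 0.77304… → 0.77
M = (141-141)/141 = 0/141 = 0 → 0.00
Y = (141-53)/141 = 88/141 = 0.62411… → 0.62
= CMYK(0.77, 0.00, 0.62, 0.45)


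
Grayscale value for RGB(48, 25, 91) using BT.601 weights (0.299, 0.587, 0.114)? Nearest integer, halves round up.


Gray = 0.299×R + 0.587×G + 0.114×B
Gray = 0.299×48 + 0.587×25 + 0.114×91
Gray = 14.352 + 14.675 + 10.374
Gray = 39.401 → round half up → 39
Gray = 39


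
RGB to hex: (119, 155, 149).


R = 119 → 77 (hex)
G = 155 → 9B (hex)
B = 149 → 95 (hex)
Hex = #779B95


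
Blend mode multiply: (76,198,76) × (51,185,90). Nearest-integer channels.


Multiply: C = A×B/255, rounded to nearest integer
R: 76×51/255 = 3876/255 ≈ 15.200 → 15
G: 198×185/255 = 36630/255 ≈ 143.647 → 144
B: 76×90/255 = 6840/255 ≈ 26.824 → 27
= RGB(15, 144, 27)


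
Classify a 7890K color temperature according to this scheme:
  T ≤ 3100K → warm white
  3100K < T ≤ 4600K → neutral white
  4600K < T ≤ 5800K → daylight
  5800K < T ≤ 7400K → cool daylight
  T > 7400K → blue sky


Temperature: 7890K
7890K > 7400K → blue sky
Classification: blue sky


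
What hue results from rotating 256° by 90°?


New hue = (H + rotation) mod 360
New hue = (256 + 90) mod 360
= 346 mod 360
= 346°


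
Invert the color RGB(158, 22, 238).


Invert: (255-R, 255-G, 255-B)
R: 255-158 = 97
G: 255-22 = 233
B: 255-238 = 17
= RGB(97, 233, 17)


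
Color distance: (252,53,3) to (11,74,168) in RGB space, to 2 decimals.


d = √[(R₁-R₂)² + (G₁-G₂)² + (B₁-B₂)²]
d = √[(252-11)² + (53-74)² + (3-168)²]
d = √[58081 + 441 + 27225]
d = √85747
d ≈ 292.83


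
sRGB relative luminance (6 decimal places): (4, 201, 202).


Linearize each channel (sRGB transfer function): c = v/255; c_lin = c/12.92 if c ≤ 0.04045, else ((c+0.055)/1.055)^2.4
  R: 4/255 ≈ 0.015686 ≤ 0.04045 → 0.015686/12.92 ≈ 0.001214
  G: 201/255 ≈ 0.788235 > 0.04045 → ((0.788235+0.055)/1.055)^2.4 ≈ 0.584078
  B: 202/255 ≈ 0.792157 > 0.04045 → ((0.792157+0.055)/1.055)^2.4 ≈ 0.590619
R_lin = 0.001214, G_lin = 0.584078, B_lin = 0.590619
L = 0.2126×R + 0.7152×G + 0.0722×B
L = 0.2126×0.001214 + 0.7152×0.584078 + 0.0722×0.590619
L ≈ 0.460634


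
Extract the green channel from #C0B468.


Color: #C0B468
R = C0 = 192
G = B4 = 180
B = 68 = 104
Green = 180


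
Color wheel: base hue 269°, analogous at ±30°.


Base hue: 269°
Left analog: (269 - 30) mod 360 = 239°
Right analog: (269 + 30) mod 360 = 299°
Analogous hues = 239° and 299°


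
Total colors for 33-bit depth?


Colors = 2^bits = 2^33
= 8,589,934,592 colors


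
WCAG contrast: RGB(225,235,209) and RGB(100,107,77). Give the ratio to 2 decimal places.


Linearize each sRGB channel c=v/255: c/12.92 if c ≤ 0.04045 else ((c+0.055)/1.055)^2.4
L = 0.2126×R_lin + 0.7152×G_lin + 0.0722×B_lin
Color 1 (225,235,209):
  R=225: 225/255≈0.8824 > 0.04045 → ((0.8824+0.055)/1.055)^2.4 ≈ 0.75294
  G=235: 235/255≈0.9216 > 0.04045 → ((0.9216+0.055)/1.055)^2.4 ≈ 0.83077
  B=209: 209/255≈0.8196 > 0.04045 → ((0.8196+0.055)/1.055)^2.4 ≈ 0.63760
  L1 = 0.2126×0.75294 + 0.7152×0.83077 + 0.0722×0.63760 ≈ 0.80028
Color 2 (100,107,77):
  R=100: 100/255≈0.3922 > 0.04045 → ((0.3922+0.055)/1.055)^2.4 ≈ 0.12744
  G=107: 107/255≈0.4196 > 0.04045 → ((0.4196+0.055)/1.055)^2.4 ≈ 0.14703
  B=77: 77/255≈0.3020 > 0.04045 → ((0.3020+0.055)/1.055)^2.4 ≈ 0.07421
  L2 = 0.2126×0.12744 + 0.7152×0.14703 + 0.0722×0.07421 ≈ 0.13761
Lighter = 0.80028, Darker = 0.13761
Ratio = (L_lighter + 0.05) / (L_darker + 0.05)
Ratio = (0.80028 + 0.05) / (0.13761 + 0.05) = 0.85028 / 0.18761 ≈ 4.5323
Ratio ≈ 4.53:1


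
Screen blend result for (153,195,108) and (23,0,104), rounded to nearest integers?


Screen: C = 255 - (255-A)×(255-B)/255, rounded to nearest integer
R: 255 - (255-153)×(255-23)/255 = 255 - 23664/255 ≈ 255 - 92.800 = 162.200 → 162
G: 255 - (255-195)×(255-0)/255 = 255 - 15300/255 ≈ 255 - 60.000 = 195.000 → 195
B: 255 - (255-108)×(255-104)/255 = 255 - 22197/255 ≈ 255 - 87.047 = 167.953 → 168
= RGB(162, 195, 168)


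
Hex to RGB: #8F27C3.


8F → 143 (R)
27 → 39 (G)
C3 → 195 (B)
= RGB(143, 39, 195)


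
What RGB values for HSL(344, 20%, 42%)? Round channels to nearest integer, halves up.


H=344°, S=0.20, L=0.42
C = (1-|2L-1|)×S = (1-|-0.16|)×0.20 = 0.168
H' = H/60 = 344/60 ≈ 5.7333; X = C×(1-|H' mod 2 - 1|) = 0.0448
m = L - C/2 = 0.42 - 0.084 = 0.336
Sector ⌊H'⌋ = 5 → (R',G',B') = (0.168, 0.0, 0.0448)
RGB = ((R'+m)×255, (G'+m)×255, (B'+m)×255) = (128.52, 85.68, 97.104)
Round half up → RGB(129, 86, 97)


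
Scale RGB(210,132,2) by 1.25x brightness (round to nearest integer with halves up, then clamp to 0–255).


Multiply each channel by 1.25, round half up, clamp to [0, 255]
R: 210×1.25 = 262.5 → round → 263 → clamp → 255
G: 132×1.25 = 165
B: 2×1.25 = 2.5 → round → 3
= RGB(255, 165, 3)


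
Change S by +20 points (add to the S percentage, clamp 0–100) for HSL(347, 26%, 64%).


Original S = 26%
Adjustment = +20 percentage points
New S = 26 + (20) = 46
Clamp to [0, 100] → 46
= HSL(347°, 46%, 64%)


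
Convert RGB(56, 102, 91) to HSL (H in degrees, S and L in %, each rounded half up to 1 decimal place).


Normalize: R'=56/255≈0.2196, G'=102/255≈0.4000, B'=91/255≈0.3569
Max=102/255, Min=56/255, Δ=Max-Min=46/255
L = (Max+Min)/2 = (102+56)/510 = 158/510 = 0.30980… → L = 31.0%
L ≤ 0.5 → S = Δ/(Max+Min) = 46/(102+56) = 46/158 = 0.29113… → S = 29.1%
(the 1/255 factors cancel in S and H, so raw channel differences can be used)
Max is G' → H = 60 × ((B-R)/Δ + 2) = 60 × ((91-56)/46 + 2)
  35/46 + 2 = 0.7608… + 2 = 2.7608…
  H = 60 × 2.7608… = 165.652…° → H = 165.7°
= HSL(165.7°, 29.1%, 31.0%)


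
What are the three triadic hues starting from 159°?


Triadic: equally spaced at 120° intervals
H1 = 159°
H2 = (159 + 120) mod 360 = 279°
H3 = (159 + 240) mod 360 = 39°
Triadic = 159°, 279°, 39°


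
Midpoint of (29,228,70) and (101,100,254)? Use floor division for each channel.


Midpoint: each channel = ⌊(C₁+C₂)/2⌋
R: ⌊(29+101)/2⌋ = 65
G: ⌊(228+100)/2⌋ = 164
B: ⌊(70+254)/2⌋ = 162
= RGB(65, 164, 162)
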